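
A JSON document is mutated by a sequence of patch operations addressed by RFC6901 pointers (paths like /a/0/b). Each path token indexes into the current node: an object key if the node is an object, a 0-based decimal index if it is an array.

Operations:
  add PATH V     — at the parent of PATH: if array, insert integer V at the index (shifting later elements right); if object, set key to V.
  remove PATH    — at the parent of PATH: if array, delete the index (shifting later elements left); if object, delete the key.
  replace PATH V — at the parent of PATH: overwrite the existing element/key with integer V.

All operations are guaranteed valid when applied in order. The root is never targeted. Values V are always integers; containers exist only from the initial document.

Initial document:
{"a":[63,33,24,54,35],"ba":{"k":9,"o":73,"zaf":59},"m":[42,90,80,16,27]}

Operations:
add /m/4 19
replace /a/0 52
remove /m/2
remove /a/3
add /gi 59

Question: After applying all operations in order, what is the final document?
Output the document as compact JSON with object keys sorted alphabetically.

Answer: {"a":[52,33,24,35],"ba":{"k":9,"o":73,"zaf":59},"gi":59,"m":[42,90,16,19,27]}

Derivation:
After op 1 (add /m/4 19): {"a":[63,33,24,54,35],"ba":{"k":9,"o":73,"zaf":59},"m":[42,90,80,16,19,27]}
After op 2 (replace /a/0 52): {"a":[52,33,24,54,35],"ba":{"k":9,"o":73,"zaf":59},"m":[42,90,80,16,19,27]}
After op 3 (remove /m/2): {"a":[52,33,24,54,35],"ba":{"k":9,"o":73,"zaf":59},"m":[42,90,16,19,27]}
After op 4 (remove /a/3): {"a":[52,33,24,35],"ba":{"k":9,"o":73,"zaf":59},"m":[42,90,16,19,27]}
After op 5 (add /gi 59): {"a":[52,33,24,35],"ba":{"k":9,"o":73,"zaf":59},"gi":59,"m":[42,90,16,19,27]}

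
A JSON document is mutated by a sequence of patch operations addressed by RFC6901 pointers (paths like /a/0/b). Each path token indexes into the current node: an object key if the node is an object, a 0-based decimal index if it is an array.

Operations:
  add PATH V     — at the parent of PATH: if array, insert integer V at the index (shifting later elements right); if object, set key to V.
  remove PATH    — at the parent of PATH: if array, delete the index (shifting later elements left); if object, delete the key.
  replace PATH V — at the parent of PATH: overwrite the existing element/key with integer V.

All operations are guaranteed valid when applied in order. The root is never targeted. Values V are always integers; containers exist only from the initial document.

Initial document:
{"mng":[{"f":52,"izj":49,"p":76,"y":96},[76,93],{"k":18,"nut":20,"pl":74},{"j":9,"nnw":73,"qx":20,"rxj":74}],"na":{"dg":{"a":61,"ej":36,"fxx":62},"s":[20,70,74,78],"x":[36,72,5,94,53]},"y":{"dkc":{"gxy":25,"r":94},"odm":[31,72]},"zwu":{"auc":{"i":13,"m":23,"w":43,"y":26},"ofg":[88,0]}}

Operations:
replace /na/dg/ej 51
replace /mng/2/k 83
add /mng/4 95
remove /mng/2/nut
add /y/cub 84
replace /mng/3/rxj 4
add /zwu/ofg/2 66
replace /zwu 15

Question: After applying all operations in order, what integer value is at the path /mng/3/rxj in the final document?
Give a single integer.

After op 1 (replace /na/dg/ej 51): {"mng":[{"f":52,"izj":49,"p":76,"y":96},[76,93],{"k":18,"nut":20,"pl":74},{"j":9,"nnw":73,"qx":20,"rxj":74}],"na":{"dg":{"a":61,"ej":51,"fxx":62},"s":[20,70,74,78],"x":[36,72,5,94,53]},"y":{"dkc":{"gxy":25,"r":94},"odm":[31,72]},"zwu":{"auc":{"i":13,"m":23,"w":43,"y":26},"ofg":[88,0]}}
After op 2 (replace /mng/2/k 83): {"mng":[{"f":52,"izj":49,"p":76,"y":96},[76,93],{"k":83,"nut":20,"pl":74},{"j":9,"nnw":73,"qx":20,"rxj":74}],"na":{"dg":{"a":61,"ej":51,"fxx":62},"s":[20,70,74,78],"x":[36,72,5,94,53]},"y":{"dkc":{"gxy":25,"r":94},"odm":[31,72]},"zwu":{"auc":{"i":13,"m":23,"w":43,"y":26},"ofg":[88,0]}}
After op 3 (add /mng/4 95): {"mng":[{"f":52,"izj":49,"p":76,"y":96},[76,93],{"k":83,"nut":20,"pl":74},{"j":9,"nnw":73,"qx":20,"rxj":74},95],"na":{"dg":{"a":61,"ej":51,"fxx":62},"s":[20,70,74,78],"x":[36,72,5,94,53]},"y":{"dkc":{"gxy":25,"r":94},"odm":[31,72]},"zwu":{"auc":{"i":13,"m":23,"w":43,"y":26},"ofg":[88,0]}}
After op 4 (remove /mng/2/nut): {"mng":[{"f":52,"izj":49,"p":76,"y":96},[76,93],{"k":83,"pl":74},{"j":9,"nnw":73,"qx":20,"rxj":74},95],"na":{"dg":{"a":61,"ej":51,"fxx":62},"s":[20,70,74,78],"x":[36,72,5,94,53]},"y":{"dkc":{"gxy":25,"r":94},"odm":[31,72]},"zwu":{"auc":{"i":13,"m":23,"w":43,"y":26},"ofg":[88,0]}}
After op 5 (add /y/cub 84): {"mng":[{"f":52,"izj":49,"p":76,"y":96},[76,93],{"k":83,"pl":74},{"j":9,"nnw":73,"qx":20,"rxj":74},95],"na":{"dg":{"a":61,"ej":51,"fxx":62},"s":[20,70,74,78],"x":[36,72,5,94,53]},"y":{"cub":84,"dkc":{"gxy":25,"r":94},"odm":[31,72]},"zwu":{"auc":{"i":13,"m":23,"w":43,"y":26},"ofg":[88,0]}}
After op 6 (replace /mng/3/rxj 4): {"mng":[{"f":52,"izj":49,"p":76,"y":96},[76,93],{"k":83,"pl":74},{"j":9,"nnw":73,"qx":20,"rxj":4},95],"na":{"dg":{"a":61,"ej":51,"fxx":62},"s":[20,70,74,78],"x":[36,72,5,94,53]},"y":{"cub":84,"dkc":{"gxy":25,"r":94},"odm":[31,72]},"zwu":{"auc":{"i":13,"m":23,"w":43,"y":26},"ofg":[88,0]}}
After op 7 (add /zwu/ofg/2 66): {"mng":[{"f":52,"izj":49,"p":76,"y":96},[76,93],{"k":83,"pl":74},{"j":9,"nnw":73,"qx":20,"rxj":4},95],"na":{"dg":{"a":61,"ej":51,"fxx":62},"s":[20,70,74,78],"x":[36,72,5,94,53]},"y":{"cub":84,"dkc":{"gxy":25,"r":94},"odm":[31,72]},"zwu":{"auc":{"i":13,"m":23,"w":43,"y":26},"ofg":[88,0,66]}}
After op 8 (replace /zwu 15): {"mng":[{"f":52,"izj":49,"p":76,"y":96},[76,93],{"k":83,"pl":74},{"j":9,"nnw":73,"qx":20,"rxj":4},95],"na":{"dg":{"a":61,"ej":51,"fxx":62},"s":[20,70,74,78],"x":[36,72,5,94,53]},"y":{"cub":84,"dkc":{"gxy":25,"r":94},"odm":[31,72]},"zwu":15}
Value at /mng/3/rxj: 4

Answer: 4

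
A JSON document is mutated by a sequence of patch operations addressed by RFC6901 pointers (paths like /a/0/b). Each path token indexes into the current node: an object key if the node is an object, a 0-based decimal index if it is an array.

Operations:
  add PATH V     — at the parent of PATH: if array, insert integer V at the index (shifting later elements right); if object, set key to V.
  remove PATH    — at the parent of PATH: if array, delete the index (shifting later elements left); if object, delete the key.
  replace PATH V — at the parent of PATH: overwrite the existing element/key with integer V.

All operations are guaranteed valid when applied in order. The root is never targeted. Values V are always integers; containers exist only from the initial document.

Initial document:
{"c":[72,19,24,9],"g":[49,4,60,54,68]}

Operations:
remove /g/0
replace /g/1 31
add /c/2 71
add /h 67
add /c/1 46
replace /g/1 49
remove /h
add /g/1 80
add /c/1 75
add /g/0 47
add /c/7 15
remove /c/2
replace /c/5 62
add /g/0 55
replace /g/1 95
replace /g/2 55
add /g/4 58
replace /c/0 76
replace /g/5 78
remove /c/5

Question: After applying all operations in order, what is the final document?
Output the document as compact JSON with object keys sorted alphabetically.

After op 1 (remove /g/0): {"c":[72,19,24,9],"g":[4,60,54,68]}
After op 2 (replace /g/1 31): {"c":[72,19,24,9],"g":[4,31,54,68]}
After op 3 (add /c/2 71): {"c":[72,19,71,24,9],"g":[4,31,54,68]}
After op 4 (add /h 67): {"c":[72,19,71,24,9],"g":[4,31,54,68],"h":67}
After op 5 (add /c/1 46): {"c":[72,46,19,71,24,9],"g":[4,31,54,68],"h":67}
After op 6 (replace /g/1 49): {"c":[72,46,19,71,24,9],"g":[4,49,54,68],"h":67}
After op 7 (remove /h): {"c":[72,46,19,71,24,9],"g":[4,49,54,68]}
After op 8 (add /g/1 80): {"c":[72,46,19,71,24,9],"g":[4,80,49,54,68]}
After op 9 (add /c/1 75): {"c":[72,75,46,19,71,24,9],"g":[4,80,49,54,68]}
After op 10 (add /g/0 47): {"c":[72,75,46,19,71,24,9],"g":[47,4,80,49,54,68]}
After op 11 (add /c/7 15): {"c":[72,75,46,19,71,24,9,15],"g":[47,4,80,49,54,68]}
After op 12 (remove /c/2): {"c":[72,75,19,71,24,9,15],"g":[47,4,80,49,54,68]}
After op 13 (replace /c/5 62): {"c":[72,75,19,71,24,62,15],"g":[47,4,80,49,54,68]}
After op 14 (add /g/0 55): {"c":[72,75,19,71,24,62,15],"g":[55,47,4,80,49,54,68]}
After op 15 (replace /g/1 95): {"c":[72,75,19,71,24,62,15],"g":[55,95,4,80,49,54,68]}
After op 16 (replace /g/2 55): {"c":[72,75,19,71,24,62,15],"g":[55,95,55,80,49,54,68]}
After op 17 (add /g/4 58): {"c":[72,75,19,71,24,62,15],"g":[55,95,55,80,58,49,54,68]}
After op 18 (replace /c/0 76): {"c":[76,75,19,71,24,62,15],"g":[55,95,55,80,58,49,54,68]}
After op 19 (replace /g/5 78): {"c":[76,75,19,71,24,62,15],"g":[55,95,55,80,58,78,54,68]}
After op 20 (remove /c/5): {"c":[76,75,19,71,24,15],"g":[55,95,55,80,58,78,54,68]}

Answer: {"c":[76,75,19,71,24,15],"g":[55,95,55,80,58,78,54,68]}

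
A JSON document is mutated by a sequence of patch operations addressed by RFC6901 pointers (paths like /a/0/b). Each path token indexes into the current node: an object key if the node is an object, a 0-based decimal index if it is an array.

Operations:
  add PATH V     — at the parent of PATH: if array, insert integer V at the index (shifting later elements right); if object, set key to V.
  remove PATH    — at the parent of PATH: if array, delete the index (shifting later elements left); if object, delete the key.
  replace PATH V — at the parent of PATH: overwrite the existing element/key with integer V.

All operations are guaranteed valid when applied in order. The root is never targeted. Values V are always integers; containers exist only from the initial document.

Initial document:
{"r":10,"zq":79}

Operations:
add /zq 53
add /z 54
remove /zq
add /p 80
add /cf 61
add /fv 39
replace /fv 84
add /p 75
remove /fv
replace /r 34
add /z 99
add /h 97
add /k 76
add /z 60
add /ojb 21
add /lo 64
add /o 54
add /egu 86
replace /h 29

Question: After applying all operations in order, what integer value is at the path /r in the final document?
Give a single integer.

Answer: 34

Derivation:
After op 1 (add /zq 53): {"r":10,"zq":53}
After op 2 (add /z 54): {"r":10,"z":54,"zq":53}
After op 3 (remove /zq): {"r":10,"z":54}
After op 4 (add /p 80): {"p":80,"r":10,"z":54}
After op 5 (add /cf 61): {"cf":61,"p":80,"r":10,"z":54}
After op 6 (add /fv 39): {"cf":61,"fv":39,"p":80,"r":10,"z":54}
After op 7 (replace /fv 84): {"cf":61,"fv":84,"p":80,"r":10,"z":54}
After op 8 (add /p 75): {"cf":61,"fv":84,"p":75,"r":10,"z":54}
After op 9 (remove /fv): {"cf":61,"p":75,"r":10,"z":54}
After op 10 (replace /r 34): {"cf":61,"p":75,"r":34,"z":54}
After op 11 (add /z 99): {"cf":61,"p":75,"r":34,"z":99}
After op 12 (add /h 97): {"cf":61,"h":97,"p":75,"r":34,"z":99}
After op 13 (add /k 76): {"cf":61,"h":97,"k":76,"p":75,"r":34,"z":99}
After op 14 (add /z 60): {"cf":61,"h":97,"k":76,"p":75,"r":34,"z":60}
After op 15 (add /ojb 21): {"cf":61,"h":97,"k":76,"ojb":21,"p":75,"r":34,"z":60}
After op 16 (add /lo 64): {"cf":61,"h":97,"k":76,"lo":64,"ojb":21,"p":75,"r":34,"z":60}
After op 17 (add /o 54): {"cf":61,"h":97,"k":76,"lo":64,"o":54,"ojb":21,"p":75,"r":34,"z":60}
After op 18 (add /egu 86): {"cf":61,"egu":86,"h":97,"k":76,"lo":64,"o":54,"ojb":21,"p":75,"r":34,"z":60}
After op 19 (replace /h 29): {"cf":61,"egu":86,"h":29,"k":76,"lo":64,"o":54,"ojb":21,"p":75,"r":34,"z":60}
Value at /r: 34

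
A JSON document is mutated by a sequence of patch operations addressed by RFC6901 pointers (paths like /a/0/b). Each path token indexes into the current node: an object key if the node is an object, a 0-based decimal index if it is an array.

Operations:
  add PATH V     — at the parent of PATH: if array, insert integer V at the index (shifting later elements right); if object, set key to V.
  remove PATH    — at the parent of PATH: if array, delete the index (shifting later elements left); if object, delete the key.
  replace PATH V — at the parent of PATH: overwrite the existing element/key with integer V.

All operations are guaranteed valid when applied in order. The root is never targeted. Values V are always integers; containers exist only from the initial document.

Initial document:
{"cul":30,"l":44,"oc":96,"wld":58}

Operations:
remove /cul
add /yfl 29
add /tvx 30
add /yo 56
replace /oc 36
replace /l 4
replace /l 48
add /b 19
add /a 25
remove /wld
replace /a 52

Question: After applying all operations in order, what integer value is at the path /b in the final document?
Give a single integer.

Answer: 19

Derivation:
After op 1 (remove /cul): {"l":44,"oc":96,"wld":58}
After op 2 (add /yfl 29): {"l":44,"oc":96,"wld":58,"yfl":29}
After op 3 (add /tvx 30): {"l":44,"oc":96,"tvx":30,"wld":58,"yfl":29}
After op 4 (add /yo 56): {"l":44,"oc":96,"tvx":30,"wld":58,"yfl":29,"yo":56}
After op 5 (replace /oc 36): {"l":44,"oc":36,"tvx":30,"wld":58,"yfl":29,"yo":56}
After op 6 (replace /l 4): {"l":4,"oc":36,"tvx":30,"wld":58,"yfl":29,"yo":56}
After op 7 (replace /l 48): {"l":48,"oc":36,"tvx":30,"wld":58,"yfl":29,"yo":56}
After op 8 (add /b 19): {"b":19,"l":48,"oc":36,"tvx":30,"wld":58,"yfl":29,"yo":56}
After op 9 (add /a 25): {"a":25,"b":19,"l":48,"oc":36,"tvx":30,"wld":58,"yfl":29,"yo":56}
After op 10 (remove /wld): {"a":25,"b":19,"l":48,"oc":36,"tvx":30,"yfl":29,"yo":56}
After op 11 (replace /a 52): {"a":52,"b":19,"l":48,"oc":36,"tvx":30,"yfl":29,"yo":56}
Value at /b: 19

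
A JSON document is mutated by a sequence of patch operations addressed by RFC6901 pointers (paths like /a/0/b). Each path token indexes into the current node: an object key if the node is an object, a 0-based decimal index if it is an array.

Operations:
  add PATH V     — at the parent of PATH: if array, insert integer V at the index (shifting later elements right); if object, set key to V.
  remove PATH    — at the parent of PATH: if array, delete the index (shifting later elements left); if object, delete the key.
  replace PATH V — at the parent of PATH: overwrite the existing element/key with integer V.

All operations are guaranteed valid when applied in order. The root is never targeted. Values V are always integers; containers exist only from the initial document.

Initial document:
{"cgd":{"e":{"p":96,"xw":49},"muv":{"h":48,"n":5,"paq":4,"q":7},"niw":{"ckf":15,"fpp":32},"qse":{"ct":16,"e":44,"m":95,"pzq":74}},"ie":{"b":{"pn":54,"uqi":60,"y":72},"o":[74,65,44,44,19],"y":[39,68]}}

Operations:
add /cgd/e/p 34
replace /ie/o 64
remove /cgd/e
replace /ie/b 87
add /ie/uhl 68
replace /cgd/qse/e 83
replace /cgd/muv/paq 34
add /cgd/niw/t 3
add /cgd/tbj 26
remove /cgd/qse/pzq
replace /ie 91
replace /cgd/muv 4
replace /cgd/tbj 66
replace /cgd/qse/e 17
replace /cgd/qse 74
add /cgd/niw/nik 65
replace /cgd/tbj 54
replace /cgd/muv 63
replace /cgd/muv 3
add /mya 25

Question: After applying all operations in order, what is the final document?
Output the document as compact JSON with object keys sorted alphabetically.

Answer: {"cgd":{"muv":3,"niw":{"ckf":15,"fpp":32,"nik":65,"t":3},"qse":74,"tbj":54},"ie":91,"mya":25}

Derivation:
After op 1 (add /cgd/e/p 34): {"cgd":{"e":{"p":34,"xw":49},"muv":{"h":48,"n":5,"paq":4,"q":7},"niw":{"ckf":15,"fpp":32},"qse":{"ct":16,"e":44,"m":95,"pzq":74}},"ie":{"b":{"pn":54,"uqi":60,"y":72},"o":[74,65,44,44,19],"y":[39,68]}}
After op 2 (replace /ie/o 64): {"cgd":{"e":{"p":34,"xw":49},"muv":{"h":48,"n":5,"paq":4,"q":7},"niw":{"ckf":15,"fpp":32},"qse":{"ct":16,"e":44,"m":95,"pzq":74}},"ie":{"b":{"pn":54,"uqi":60,"y":72},"o":64,"y":[39,68]}}
After op 3 (remove /cgd/e): {"cgd":{"muv":{"h":48,"n":5,"paq":4,"q":7},"niw":{"ckf":15,"fpp":32},"qse":{"ct":16,"e":44,"m":95,"pzq":74}},"ie":{"b":{"pn":54,"uqi":60,"y":72},"o":64,"y":[39,68]}}
After op 4 (replace /ie/b 87): {"cgd":{"muv":{"h":48,"n":5,"paq":4,"q":7},"niw":{"ckf":15,"fpp":32},"qse":{"ct":16,"e":44,"m":95,"pzq":74}},"ie":{"b":87,"o":64,"y":[39,68]}}
After op 5 (add /ie/uhl 68): {"cgd":{"muv":{"h":48,"n":5,"paq":4,"q":7},"niw":{"ckf":15,"fpp":32},"qse":{"ct":16,"e":44,"m":95,"pzq":74}},"ie":{"b":87,"o":64,"uhl":68,"y":[39,68]}}
After op 6 (replace /cgd/qse/e 83): {"cgd":{"muv":{"h":48,"n":5,"paq":4,"q":7},"niw":{"ckf":15,"fpp":32},"qse":{"ct":16,"e":83,"m":95,"pzq":74}},"ie":{"b":87,"o":64,"uhl":68,"y":[39,68]}}
After op 7 (replace /cgd/muv/paq 34): {"cgd":{"muv":{"h":48,"n":5,"paq":34,"q":7},"niw":{"ckf":15,"fpp":32},"qse":{"ct":16,"e":83,"m":95,"pzq":74}},"ie":{"b":87,"o":64,"uhl":68,"y":[39,68]}}
After op 8 (add /cgd/niw/t 3): {"cgd":{"muv":{"h":48,"n":5,"paq":34,"q":7},"niw":{"ckf":15,"fpp":32,"t":3},"qse":{"ct":16,"e":83,"m":95,"pzq":74}},"ie":{"b":87,"o":64,"uhl":68,"y":[39,68]}}
After op 9 (add /cgd/tbj 26): {"cgd":{"muv":{"h":48,"n":5,"paq":34,"q":7},"niw":{"ckf":15,"fpp":32,"t":3},"qse":{"ct":16,"e":83,"m":95,"pzq":74},"tbj":26},"ie":{"b":87,"o":64,"uhl":68,"y":[39,68]}}
After op 10 (remove /cgd/qse/pzq): {"cgd":{"muv":{"h":48,"n":5,"paq":34,"q":7},"niw":{"ckf":15,"fpp":32,"t":3},"qse":{"ct":16,"e":83,"m":95},"tbj":26},"ie":{"b":87,"o":64,"uhl":68,"y":[39,68]}}
After op 11 (replace /ie 91): {"cgd":{"muv":{"h":48,"n":5,"paq":34,"q":7},"niw":{"ckf":15,"fpp":32,"t":3},"qse":{"ct":16,"e":83,"m":95},"tbj":26},"ie":91}
After op 12 (replace /cgd/muv 4): {"cgd":{"muv":4,"niw":{"ckf":15,"fpp":32,"t":3},"qse":{"ct":16,"e":83,"m":95},"tbj":26},"ie":91}
After op 13 (replace /cgd/tbj 66): {"cgd":{"muv":4,"niw":{"ckf":15,"fpp":32,"t":3},"qse":{"ct":16,"e":83,"m":95},"tbj":66},"ie":91}
After op 14 (replace /cgd/qse/e 17): {"cgd":{"muv":4,"niw":{"ckf":15,"fpp":32,"t":3},"qse":{"ct":16,"e":17,"m":95},"tbj":66},"ie":91}
After op 15 (replace /cgd/qse 74): {"cgd":{"muv":4,"niw":{"ckf":15,"fpp":32,"t":3},"qse":74,"tbj":66},"ie":91}
After op 16 (add /cgd/niw/nik 65): {"cgd":{"muv":4,"niw":{"ckf":15,"fpp":32,"nik":65,"t":3},"qse":74,"tbj":66},"ie":91}
After op 17 (replace /cgd/tbj 54): {"cgd":{"muv":4,"niw":{"ckf":15,"fpp":32,"nik":65,"t":3},"qse":74,"tbj":54},"ie":91}
After op 18 (replace /cgd/muv 63): {"cgd":{"muv":63,"niw":{"ckf":15,"fpp":32,"nik":65,"t":3},"qse":74,"tbj":54},"ie":91}
After op 19 (replace /cgd/muv 3): {"cgd":{"muv":3,"niw":{"ckf":15,"fpp":32,"nik":65,"t":3},"qse":74,"tbj":54},"ie":91}
After op 20 (add /mya 25): {"cgd":{"muv":3,"niw":{"ckf":15,"fpp":32,"nik":65,"t":3},"qse":74,"tbj":54},"ie":91,"mya":25}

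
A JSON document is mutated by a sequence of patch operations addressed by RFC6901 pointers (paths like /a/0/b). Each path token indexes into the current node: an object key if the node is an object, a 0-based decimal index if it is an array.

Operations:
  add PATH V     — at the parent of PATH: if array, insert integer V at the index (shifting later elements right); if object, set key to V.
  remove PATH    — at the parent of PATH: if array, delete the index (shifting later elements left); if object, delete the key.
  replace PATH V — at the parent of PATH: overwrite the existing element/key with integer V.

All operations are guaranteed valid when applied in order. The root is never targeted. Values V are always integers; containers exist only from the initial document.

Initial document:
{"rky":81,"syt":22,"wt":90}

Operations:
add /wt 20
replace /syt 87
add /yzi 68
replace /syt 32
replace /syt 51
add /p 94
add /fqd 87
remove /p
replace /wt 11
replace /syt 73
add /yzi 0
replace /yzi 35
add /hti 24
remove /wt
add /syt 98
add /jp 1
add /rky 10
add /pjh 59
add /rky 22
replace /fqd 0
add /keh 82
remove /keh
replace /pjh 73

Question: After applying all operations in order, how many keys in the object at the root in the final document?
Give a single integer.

After op 1 (add /wt 20): {"rky":81,"syt":22,"wt":20}
After op 2 (replace /syt 87): {"rky":81,"syt":87,"wt":20}
After op 3 (add /yzi 68): {"rky":81,"syt":87,"wt":20,"yzi":68}
After op 4 (replace /syt 32): {"rky":81,"syt":32,"wt":20,"yzi":68}
After op 5 (replace /syt 51): {"rky":81,"syt":51,"wt":20,"yzi":68}
After op 6 (add /p 94): {"p":94,"rky":81,"syt":51,"wt":20,"yzi":68}
After op 7 (add /fqd 87): {"fqd":87,"p":94,"rky":81,"syt":51,"wt":20,"yzi":68}
After op 8 (remove /p): {"fqd":87,"rky":81,"syt":51,"wt":20,"yzi":68}
After op 9 (replace /wt 11): {"fqd":87,"rky":81,"syt":51,"wt":11,"yzi":68}
After op 10 (replace /syt 73): {"fqd":87,"rky":81,"syt":73,"wt":11,"yzi":68}
After op 11 (add /yzi 0): {"fqd":87,"rky":81,"syt":73,"wt":11,"yzi":0}
After op 12 (replace /yzi 35): {"fqd":87,"rky":81,"syt":73,"wt":11,"yzi":35}
After op 13 (add /hti 24): {"fqd":87,"hti":24,"rky":81,"syt":73,"wt":11,"yzi":35}
After op 14 (remove /wt): {"fqd":87,"hti":24,"rky":81,"syt":73,"yzi":35}
After op 15 (add /syt 98): {"fqd":87,"hti":24,"rky":81,"syt":98,"yzi":35}
After op 16 (add /jp 1): {"fqd":87,"hti":24,"jp":1,"rky":81,"syt":98,"yzi":35}
After op 17 (add /rky 10): {"fqd":87,"hti":24,"jp":1,"rky":10,"syt":98,"yzi":35}
After op 18 (add /pjh 59): {"fqd":87,"hti":24,"jp":1,"pjh":59,"rky":10,"syt":98,"yzi":35}
After op 19 (add /rky 22): {"fqd":87,"hti":24,"jp":1,"pjh":59,"rky":22,"syt":98,"yzi":35}
After op 20 (replace /fqd 0): {"fqd":0,"hti":24,"jp":1,"pjh":59,"rky":22,"syt":98,"yzi":35}
After op 21 (add /keh 82): {"fqd":0,"hti":24,"jp":1,"keh":82,"pjh":59,"rky":22,"syt":98,"yzi":35}
After op 22 (remove /keh): {"fqd":0,"hti":24,"jp":1,"pjh":59,"rky":22,"syt":98,"yzi":35}
After op 23 (replace /pjh 73): {"fqd":0,"hti":24,"jp":1,"pjh":73,"rky":22,"syt":98,"yzi":35}
Size at the root: 7

Answer: 7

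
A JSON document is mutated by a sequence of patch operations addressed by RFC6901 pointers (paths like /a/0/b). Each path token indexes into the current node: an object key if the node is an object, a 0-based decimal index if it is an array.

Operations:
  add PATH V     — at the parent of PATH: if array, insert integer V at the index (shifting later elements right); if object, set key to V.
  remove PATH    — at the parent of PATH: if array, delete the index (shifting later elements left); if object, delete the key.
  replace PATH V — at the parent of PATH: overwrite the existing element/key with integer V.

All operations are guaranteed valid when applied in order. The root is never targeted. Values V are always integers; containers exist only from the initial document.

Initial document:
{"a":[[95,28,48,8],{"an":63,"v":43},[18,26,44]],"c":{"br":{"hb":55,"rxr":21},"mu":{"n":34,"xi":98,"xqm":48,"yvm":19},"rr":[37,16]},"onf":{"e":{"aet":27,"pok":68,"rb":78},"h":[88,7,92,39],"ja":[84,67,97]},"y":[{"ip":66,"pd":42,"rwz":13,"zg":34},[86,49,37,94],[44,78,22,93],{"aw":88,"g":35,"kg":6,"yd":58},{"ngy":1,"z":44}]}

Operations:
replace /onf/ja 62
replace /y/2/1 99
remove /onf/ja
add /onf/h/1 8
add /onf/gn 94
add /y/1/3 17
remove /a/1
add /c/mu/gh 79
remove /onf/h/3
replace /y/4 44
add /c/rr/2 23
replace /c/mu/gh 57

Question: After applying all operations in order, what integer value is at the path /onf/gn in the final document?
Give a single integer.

After op 1 (replace /onf/ja 62): {"a":[[95,28,48,8],{"an":63,"v":43},[18,26,44]],"c":{"br":{"hb":55,"rxr":21},"mu":{"n":34,"xi":98,"xqm":48,"yvm":19},"rr":[37,16]},"onf":{"e":{"aet":27,"pok":68,"rb":78},"h":[88,7,92,39],"ja":62},"y":[{"ip":66,"pd":42,"rwz":13,"zg":34},[86,49,37,94],[44,78,22,93],{"aw":88,"g":35,"kg":6,"yd":58},{"ngy":1,"z":44}]}
After op 2 (replace /y/2/1 99): {"a":[[95,28,48,8],{"an":63,"v":43},[18,26,44]],"c":{"br":{"hb":55,"rxr":21},"mu":{"n":34,"xi":98,"xqm":48,"yvm":19},"rr":[37,16]},"onf":{"e":{"aet":27,"pok":68,"rb":78},"h":[88,7,92,39],"ja":62},"y":[{"ip":66,"pd":42,"rwz":13,"zg":34},[86,49,37,94],[44,99,22,93],{"aw":88,"g":35,"kg":6,"yd":58},{"ngy":1,"z":44}]}
After op 3 (remove /onf/ja): {"a":[[95,28,48,8],{"an":63,"v":43},[18,26,44]],"c":{"br":{"hb":55,"rxr":21},"mu":{"n":34,"xi":98,"xqm":48,"yvm":19},"rr":[37,16]},"onf":{"e":{"aet":27,"pok":68,"rb":78},"h":[88,7,92,39]},"y":[{"ip":66,"pd":42,"rwz":13,"zg":34},[86,49,37,94],[44,99,22,93],{"aw":88,"g":35,"kg":6,"yd":58},{"ngy":1,"z":44}]}
After op 4 (add /onf/h/1 8): {"a":[[95,28,48,8],{"an":63,"v":43},[18,26,44]],"c":{"br":{"hb":55,"rxr":21},"mu":{"n":34,"xi":98,"xqm":48,"yvm":19},"rr":[37,16]},"onf":{"e":{"aet":27,"pok":68,"rb":78},"h":[88,8,7,92,39]},"y":[{"ip":66,"pd":42,"rwz":13,"zg":34},[86,49,37,94],[44,99,22,93],{"aw":88,"g":35,"kg":6,"yd":58},{"ngy":1,"z":44}]}
After op 5 (add /onf/gn 94): {"a":[[95,28,48,8],{"an":63,"v":43},[18,26,44]],"c":{"br":{"hb":55,"rxr":21},"mu":{"n":34,"xi":98,"xqm":48,"yvm":19},"rr":[37,16]},"onf":{"e":{"aet":27,"pok":68,"rb":78},"gn":94,"h":[88,8,7,92,39]},"y":[{"ip":66,"pd":42,"rwz":13,"zg":34},[86,49,37,94],[44,99,22,93],{"aw":88,"g":35,"kg":6,"yd":58},{"ngy":1,"z":44}]}
After op 6 (add /y/1/3 17): {"a":[[95,28,48,8],{"an":63,"v":43},[18,26,44]],"c":{"br":{"hb":55,"rxr":21},"mu":{"n":34,"xi":98,"xqm":48,"yvm":19},"rr":[37,16]},"onf":{"e":{"aet":27,"pok":68,"rb":78},"gn":94,"h":[88,8,7,92,39]},"y":[{"ip":66,"pd":42,"rwz":13,"zg":34},[86,49,37,17,94],[44,99,22,93],{"aw":88,"g":35,"kg":6,"yd":58},{"ngy":1,"z":44}]}
After op 7 (remove /a/1): {"a":[[95,28,48,8],[18,26,44]],"c":{"br":{"hb":55,"rxr":21},"mu":{"n":34,"xi":98,"xqm":48,"yvm":19},"rr":[37,16]},"onf":{"e":{"aet":27,"pok":68,"rb":78},"gn":94,"h":[88,8,7,92,39]},"y":[{"ip":66,"pd":42,"rwz":13,"zg":34},[86,49,37,17,94],[44,99,22,93],{"aw":88,"g":35,"kg":6,"yd":58},{"ngy":1,"z":44}]}
After op 8 (add /c/mu/gh 79): {"a":[[95,28,48,8],[18,26,44]],"c":{"br":{"hb":55,"rxr":21},"mu":{"gh":79,"n":34,"xi":98,"xqm":48,"yvm":19},"rr":[37,16]},"onf":{"e":{"aet":27,"pok":68,"rb":78},"gn":94,"h":[88,8,7,92,39]},"y":[{"ip":66,"pd":42,"rwz":13,"zg":34},[86,49,37,17,94],[44,99,22,93],{"aw":88,"g":35,"kg":6,"yd":58},{"ngy":1,"z":44}]}
After op 9 (remove /onf/h/3): {"a":[[95,28,48,8],[18,26,44]],"c":{"br":{"hb":55,"rxr":21},"mu":{"gh":79,"n":34,"xi":98,"xqm":48,"yvm":19},"rr":[37,16]},"onf":{"e":{"aet":27,"pok":68,"rb":78},"gn":94,"h":[88,8,7,39]},"y":[{"ip":66,"pd":42,"rwz":13,"zg":34},[86,49,37,17,94],[44,99,22,93],{"aw":88,"g":35,"kg":6,"yd":58},{"ngy":1,"z":44}]}
After op 10 (replace /y/4 44): {"a":[[95,28,48,8],[18,26,44]],"c":{"br":{"hb":55,"rxr":21},"mu":{"gh":79,"n":34,"xi":98,"xqm":48,"yvm":19},"rr":[37,16]},"onf":{"e":{"aet":27,"pok":68,"rb":78},"gn":94,"h":[88,8,7,39]},"y":[{"ip":66,"pd":42,"rwz":13,"zg":34},[86,49,37,17,94],[44,99,22,93],{"aw":88,"g":35,"kg":6,"yd":58},44]}
After op 11 (add /c/rr/2 23): {"a":[[95,28,48,8],[18,26,44]],"c":{"br":{"hb":55,"rxr":21},"mu":{"gh":79,"n":34,"xi":98,"xqm":48,"yvm":19},"rr":[37,16,23]},"onf":{"e":{"aet":27,"pok":68,"rb":78},"gn":94,"h":[88,8,7,39]},"y":[{"ip":66,"pd":42,"rwz":13,"zg":34},[86,49,37,17,94],[44,99,22,93],{"aw":88,"g":35,"kg":6,"yd":58},44]}
After op 12 (replace /c/mu/gh 57): {"a":[[95,28,48,8],[18,26,44]],"c":{"br":{"hb":55,"rxr":21},"mu":{"gh":57,"n":34,"xi":98,"xqm":48,"yvm":19},"rr":[37,16,23]},"onf":{"e":{"aet":27,"pok":68,"rb":78},"gn":94,"h":[88,8,7,39]},"y":[{"ip":66,"pd":42,"rwz":13,"zg":34},[86,49,37,17,94],[44,99,22,93],{"aw":88,"g":35,"kg":6,"yd":58},44]}
Value at /onf/gn: 94

Answer: 94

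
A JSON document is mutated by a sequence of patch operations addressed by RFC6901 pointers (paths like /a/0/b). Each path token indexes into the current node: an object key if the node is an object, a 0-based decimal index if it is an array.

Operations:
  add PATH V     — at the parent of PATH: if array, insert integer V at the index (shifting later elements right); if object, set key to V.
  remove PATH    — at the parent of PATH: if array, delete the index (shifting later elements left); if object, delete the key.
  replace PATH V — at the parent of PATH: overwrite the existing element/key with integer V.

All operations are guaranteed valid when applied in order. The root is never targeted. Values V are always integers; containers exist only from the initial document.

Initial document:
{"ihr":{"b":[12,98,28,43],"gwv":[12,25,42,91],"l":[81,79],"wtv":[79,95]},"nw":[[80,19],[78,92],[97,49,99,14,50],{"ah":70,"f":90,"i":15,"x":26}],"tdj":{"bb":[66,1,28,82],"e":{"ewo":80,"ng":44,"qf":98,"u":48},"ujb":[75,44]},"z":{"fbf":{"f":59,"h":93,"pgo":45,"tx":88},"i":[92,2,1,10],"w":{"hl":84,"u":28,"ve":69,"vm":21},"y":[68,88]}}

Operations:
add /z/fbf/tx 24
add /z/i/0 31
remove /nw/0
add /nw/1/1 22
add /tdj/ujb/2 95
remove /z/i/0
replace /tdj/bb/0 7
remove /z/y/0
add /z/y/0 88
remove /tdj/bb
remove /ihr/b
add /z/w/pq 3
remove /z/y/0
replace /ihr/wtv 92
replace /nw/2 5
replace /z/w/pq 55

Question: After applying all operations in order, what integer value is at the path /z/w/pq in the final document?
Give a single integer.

Answer: 55

Derivation:
After op 1 (add /z/fbf/tx 24): {"ihr":{"b":[12,98,28,43],"gwv":[12,25,42,91],"l":[81,79],"wtv":[79,95]},"nw":[[80,19],[78,92],[97,49,99,14,50],{"ah":70,"f":90,"i":15,"x":26}],"tdj":{"bb":[66,1,28,82],"e":{"ewo":80,"ng":44,"qf":98,"u":48},"ujb":[75,44]},"z":{"fbf":{"f":59,"h":93,"pgo":45,"tx":24},"i":[92,2,1,10],"w":{"hl":84,"u":28,"ve":69,"vm":21},"y":[68,88]}}
After op 2 (add /z/i/0 31): {"ihr":{"b":[12,98,28,43],"gwv":[12,25,42,91],"l":[81,79],"wtv":[79,95]},"nw":[[80,19],[78,92],[97,49,99,14,50],{"ah":70,"f":90,"i":15,"x":26}],"tdj":{"bb":[66,1,28,82],"e":{"ewo":80,"ng":44,"qf":98,"u":48},"ujb":[75,44]},"z":{"fbf":{"f":59,"h":93,"pgo":45,"tx":24},"i":[31,92,2,1,10],"w":{"hl":84,"u":28,"ve":69,"vm":21},"y":[68,88]}}
After op 3 (remove /nw/0): {"ihr":{"b":[12,98,28,43],"gwv":[12,25,42,91],"l":[81,79],"wtv":[79,95]},"nw":[[78,92],[97,49,99,14,50],{"ah":70,"f":90,"i":15,"x":26}],"tdj":{"bb":[66,1,28,82],"e":{"ewo":80,"ng":44,"qf":98,"u":48},"ujb":[75,44]},"z":{"fbf":{"f":59,"h":93,"pgo":45,"tx":24},"i":[31,92,2,1,10],"w":{"hl":84,"u":28,"ve":69,"vm":21},"y":[68,88]}}
After op 4 (add /nw/1/1 22): {"ihr":{"b":[12,98,28,43],"gwv":[12,25,42,91],"l":[81,79],"wtv":[79,95]},"nw":[[78,92],[97,22,49,99,14,50],{"ah":70,"f":90,"i":15,"x":26}],"tdj":{"bb":[66,1,28,82],"e":{"ewo":80,"ng":44,"qf":98,"u":48},"ujb":[75,44]},"z":{"fbf":{"f":59,"h":93,"pgo":45,"tx":24},"i":[31,92,2,1,10],"w":{"hl":84,"u":28,"ve":69,"vm":21},"y":[68,88]}}
After op 5 (add /tdj/ujb/2 95): {"ihr":{"b":[12,98,28,43],"gwv":[12,25,42,91],"l":[81,79],"wtv":[79,95]},"nw":[[78,92],[97,22,49,99,14,50],{"ah":70,"f":90,"i":15,"x":26}],"tdj":{"bb":[66,1,28,82],"e":{"ewo":80,"ng":44,"qf":98,"u":48},"ujb":[75,44,95]},"z":{"fbf":{"f":59,"h":93,"pgo":45,"tx":24},"i":[31,92,2,1,10],"w":{"hl":84,"u":28,"ve":69,"vm":21},"y":[68,88]}}
After op 6 (remove /z/i/0): {"ihr":{"b":[12,98,28,43],"gwv":[12,25,42,91],"l":[81,79],"wtv":[79,95]},"nw":[[78,92],[97,22,49,99,14,50],{"ah":70,"f":90,"i":15,"x":26}],"tdj":{"bb":[66,1,28,82],"e":{"ewo":80,"ng":44,"qf":98,"u":48},"ujb":[75,44,95]},"z":{"fbf":{"f":59,"h":93,"pgo":45,"tx":24},"i":[92,2,1,10],"w":{"hl":84,"u":28,"ve":69,"vm":21},"y":[68,88]}}
After op 7 (replace /tdj/bb/0 7): {"ihr":{"b":[12,98,28,43],"gwv":[12,25,42,91],"l":[81,79],"wtv":[79,95]},"nw":[[78,92],[97,22,49,99,14,50],{"ah":70,"f":90,"i":15,"x":26}],"tdj":{"bb":[7,1,28,82],"e":{"ewo":80,"ng":44,"qf":98,"u":48},"ujb":[75,44,95]},"z":{"fbf":{"f":59,"h":93,"pgo":45,"tx":24},"i":[92,2,1,10],"w":{"hl":84,"u":28,"ve":69,"vm":21},"y":[68,88]}}
After op 8 (remove /z/y/0): {"ihr":{"b":[12,98,28,43],"gwv":[12,25,42,91],"l":[81,79],"wtv":[79,95]},"nw":[[78,92],[97,22,49,99,14,50],{"ah":70,"f":90,"i":15,"x":26}],"tdj":{"bb":[7,1,28,82],"e":{"ewo":80,"ng":44,"qf":98,"u":48},"ujb":[75,44,95]},"z":{"fbf":{"f":59,"h":93,"pgo":45,"tx":24},"i":[92,2,1,10],"w":{"hl":84,"u":28,"ve":69,"vm":21},"y":[88]}}
After op 9 (add /z/y/0 88): {"ihr":{"b":[12,98,28,43],"gwv":[12,25,42,91],"l":[81,79],"wtv":[79,95]},"nw":[[78,92],[97,22,49,99,14,50],{"ah":70,"f":90,"i":15,"x":26}],"tdj":{"bb":[7,1,28,82],"e":{"ewo":80,"ng":44,"qf":98,"u":48},"ujb":[75,44,95]},"z":{"fbf":{"f":59,"h":93,"pgo":45,"tx":24},"i":[92,2,1,10],"w":{"hl":84,"u":28,"ve":69,"vm":21},"y":[88,88]}}
After op 10 (remove /tdj/bb): {"ihr":{"b":[12,98,28,43],"gwv":[12,25,42,91],"l":[81,79],"wtv":[79,95]},"nw":[[78,92],[97,22,49,99,14,50],{"ah":70,"f":90,"i":15,"x":26}],"tdj":{"e":{"ewo":80,"ng":44,"qf":98,"u":48},"ujb":[75,44,95]},"z":{"fbf":{"f":59,"h":93,"pgo":45,"tx":24},"i":[92,2,1,10],"w":{"hl":84,"u":28,"ve":69,"vm":21},"y":[88,88]}}
After op 11 (remove /ihr/b): {"ihr":{"gwv":[12,25,42,91],"l":[81,79],"wtv":[79,95]},"nw":[[78,92],[97,22,49,99,14,50],{"ah":70,"f":90,"i":15,"x":26}],"tdj":{"e":{"ewo":80,"ng":44,"qf":98,"u":48},"ujb":[75,44,95]},"z":{"fbf":{"f":59,"h":93,"pgo":45,"tx":24},"i":[92,2,1,10],"w":{"hl":84,"u":28,"ve":69,"vm":21},"y":[88,88]}}
After op 12 (add /z/w/pq 3): {"ihr":{"gwv":[12,25,42,91],"l":[81,79],"wtv":[79,95]},"nw":[[78,92],[97,22,49,99,14,50],{"ah":70,"f":90,"i":15,"x":26}],"tdj":{"e":{"ewo":80,"ng":44,"qf":98,"u":48},"ujb":[75,44,95]},"z":{"fbf":{"f":59,"h":93,"pgo":45,"tx":24},"i":[92,2,1,10],"w":{"hl":84,"pq":3,"u":28,"ve":69,"vm":21},"y":[88,88]}}
After op 13 (remove /z/y/0): {"ihr":{"gwv":[12,25,42,91],"l":[81,79],"wtv":[79,95]},"nw":[[78,92],[97,22,49,99,14,50],{"ah":70,"f":90,"i":15,"x":26}],"tdj":{"e":{"ewo":80,"ng":44,"qf":98,"u":48},"ujb":[75,44,95]},"z":{"fbf":{"f":59,"h":93,"pgo":45,"tx":24},"i":[92,2,1,10],"w":{"hl":84,"pq":3,"u":28,"ve":69,"vm":21},"y":[88]}}
After op 14 (replace /ihr/wtv 92): {"ihr":{"gwv":[12,25,42,91],"l":[81,79],"wtv":92},"nw":[[78,92],[97,22,49,99,14,50],{"ah":70,"f":90,"i":15,"x":26}],"tdj":{"e":{"ewo":80,"ng":44,"qf":98,"u":48},"ujb":[75,44,95]},"z":{"fbf":{"f":59,"h":93,"pgo":45,"tx":24},"i":[92,2,1,10],"w":{"hl":84,"pq":3,"u":28,"ve":69,"vm":21},"y":[88]}}
After op 15 (replace /nw/2 5): {"ihr":{"gwv":[12,25,42,91],"l":[81,79],"wtv":92},"nw":[[78,92],[97,22,49,99,14,50],5],"tdj":{"e":{"ewo":80,"ng":44,"qf":98,"u":48},"ujb":[75,44,95]},"z":{"fbf":{"f":59,"h":93,"pgo":45,"tx":24},"i":[92,2,1,10],"w":{"hl":84,"pq":3,"u":28,"ve":69,"vm":21},"y":[88]}}
After op 16 (replace /z/w/pq 55): {"ihr":{"gwv":[12,25,42,91],"l":[81,79],"wtv":92},"nw":[[78,92],[97,22,49,99,14,50],5],"tdj":{"e":{"ewo":80,"ng":44,"qf":98,"u":48},"ujb":[75,44,95]},"z":{"fbf":{"f":59,"h":93,"pgo":45,"tx":24},"i":[92,2,1,10],"w":{"hl":84,"pq":55,"u":28,"ve":69,"vm":21},"y":[88]}}
Value at /z/w/pq: 55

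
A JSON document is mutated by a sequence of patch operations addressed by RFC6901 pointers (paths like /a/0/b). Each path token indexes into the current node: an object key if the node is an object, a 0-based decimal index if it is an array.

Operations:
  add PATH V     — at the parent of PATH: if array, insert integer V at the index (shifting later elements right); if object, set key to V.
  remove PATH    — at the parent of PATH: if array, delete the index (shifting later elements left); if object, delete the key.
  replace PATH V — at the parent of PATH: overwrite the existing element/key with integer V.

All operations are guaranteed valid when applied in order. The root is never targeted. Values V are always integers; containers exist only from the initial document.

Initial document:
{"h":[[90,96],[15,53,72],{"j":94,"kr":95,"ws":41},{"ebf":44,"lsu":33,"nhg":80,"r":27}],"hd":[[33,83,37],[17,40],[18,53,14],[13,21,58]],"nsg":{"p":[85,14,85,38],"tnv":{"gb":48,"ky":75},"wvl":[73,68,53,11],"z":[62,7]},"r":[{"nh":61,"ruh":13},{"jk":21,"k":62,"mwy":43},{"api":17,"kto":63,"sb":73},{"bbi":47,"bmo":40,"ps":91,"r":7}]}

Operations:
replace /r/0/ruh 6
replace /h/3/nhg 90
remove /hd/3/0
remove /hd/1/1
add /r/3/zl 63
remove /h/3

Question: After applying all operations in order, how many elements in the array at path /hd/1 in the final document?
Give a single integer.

Answer: 1

Derivation:
After op 1 (replace /r/0/ruh 6): {"h":[[90,96],[15,53,72],{"j":94,"kr":95,"ws":41},{"ebf":44,"lsu":33,"nhg":80,"r":27}],"hd":[[33,83,37],[17,40],[18,53,14],[13,21,58]],"nsg":{"p":[85,14,85,38],"tnv":{"gb":48,"ky":75},"wvl":[73,68,53,11],"z":[62,7]},"r":[{"nh":61,"ruh":6},{"jk":21,"k":62,"mwy":43},{"api":17,"kto":63,"sb":73},{"bbi":47,"bmo":40,"ps":91,"r":7}]}
After op 2 (replace /h/3/nhg 90): {"h":[[90,96],[15,53,72],{"j":94,"kr":95,"ws":41},{"ebf":44,"lsu":33,"nhg":90,"r":27}],"hd":[[33,83,37],[17,40],[18,53,14],[13,21,58]],"nsg":{"p":[85,14,85,38],"tnv":{"gb":48,"ky":75},"wvl":[73,68,53,11],"z":[62,7]},"r":[{"nh":61,"ruh":6},{"jk":21,"k":62,"mwy":43},{"api":17,"kto":63,"sb":73},{"bbi":47,"bmo":40,"ps":91,"r":7}]}
After op 3 (remove /hd/3/0): {"h":[[90,96],[15,53,72],{"j":94,"kr":95,"ws":41},{"ebf":44,"lsu":33,"nhg":90,"r":27}],"hd":[[33,83,37],[17,40],[18,53,14],[21,58]],"nsg":{"p":[85,14,85,38],"tnv":{"gb":48,"ky":75},"wvl":[73,68,53,11],"z":[62,7]},"r":[{"nh":61,"ruh":6},{"jk":21,"k":62,"mwy":43},{"api":17,"kto":63,"sb":73},{"bbi":47,"bmo":40,"ps":91,"r":7}]}
After op 4 (remove /hd/1/1): {"h":[[90,96],[15,53,72],{"j":94,"kr":95,"ws":41},{"ebf":44,"lsu":33,"nhg":90,"r":27}],"hd":[[33,83,37],[17],[18,53,14],[21,58]],"nsg":{"p":[85,14,85,38],"tnv":{"gb":48,"ky":75},"wvl":[73,68,53,11],"z":[62,7]},"r":[{"nh":61,"ruh":6},{"jk":21,"k":62,"mwy":43},{"api":17,"kto":63,"sb":73},{"bbi":47,"bmo":40,"ps":91,"r":7}]}
After op 5 (add /r/3/zl 63): {"h":[[90,96],[15,53,72],{"j":94,"kr":95,"ws":41},{"ebf":44,"lsu":33,"nhg":90,"r":27}],"hd":[[33,83,37],[17],[18,53,14],[21,58]],"nsg":{"p":[85,14,85,38],"tnv":{"gb":48,"ky":75},"wvl":[73,68,53,11],"z":[62,7]},"r":[{"nh":61,"ruh":6},{"jk":21,"k":62,"mwy":43},{"api":17,"kto":63,"sb":73},{"bbi":47,"bmo":40,"ps":91,"r":7,"zl":63}]}
After op 6 (remove /h/3): {"h":[[90,96],[15,53,72],{"j":94,"kr":95,"ws":41}],"hd":[[33,83,37],[17],[18,53,14],[21,58]],"nsg":{"p":[85,14,85,38],"tnv":{"gb":48,"ky":75},"wvl":[73,68,53,11],"z":[62,7]},"r":[{"nh":61,"ruh":6},{"jk":21,"k":62,"mwy":43},{"api":17,"kto":63,"sb":73},{"bbi":47,"bmo":40,"ps":91,"r":7,"zl":63}]}
Size at path /hd/1: 1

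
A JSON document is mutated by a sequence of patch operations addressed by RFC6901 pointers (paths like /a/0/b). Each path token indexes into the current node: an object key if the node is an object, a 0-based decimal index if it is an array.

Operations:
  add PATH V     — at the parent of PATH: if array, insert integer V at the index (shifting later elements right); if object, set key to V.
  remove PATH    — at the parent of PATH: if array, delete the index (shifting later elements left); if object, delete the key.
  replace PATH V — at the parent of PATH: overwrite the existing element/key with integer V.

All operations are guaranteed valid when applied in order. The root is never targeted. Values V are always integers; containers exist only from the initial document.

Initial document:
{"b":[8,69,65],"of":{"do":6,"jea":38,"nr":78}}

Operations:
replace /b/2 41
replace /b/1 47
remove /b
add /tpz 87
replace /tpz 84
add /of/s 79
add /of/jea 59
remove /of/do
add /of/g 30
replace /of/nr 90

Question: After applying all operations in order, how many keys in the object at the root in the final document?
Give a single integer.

After op 1 (replace /b/2 41): {"b":[8,69,41],"of":{"do":6,"jea":38,"nr":78}}
After op 2 (replace /b/1 47): {"b":[8,47,41],"of":{"do":6,"jea":38,"nr":78}}
After op 3 (remove /b): {"of":{"do":6,"jea":38,"nr":78}}
After op 4 (add /tpz 87): {"of":{"do":6,"jea":38,"nr":78},"tpz":87}
After op 5 (replace /tpz 84): {"of":{"do":6,"jea":38,"nr":78},"tpz":84}
After op 6 (add /of/s 79): {"of":{"do":6,"jea":38,"nr":78,"s":79},"tpz":84}
After op 7 (add /of/jea 59): {"of":{"do":6,"jea":59,"nr":78,"s":79},"tpz":84}
After op 8 (remove /of/do): {"of":{"jea":59,"nr":78,"s":79},"tpz":84}
After op 9 (add /of/g 30): {"of":{"g":30,"jea":59,"nr":78,"s":79},"tpz":84}
After op 10 (replace /of/nr 90): {"of":{"g":30,"jea":59,"nr":90,"s":79},"tpz":84}
Size at the root: 2

Answer: 2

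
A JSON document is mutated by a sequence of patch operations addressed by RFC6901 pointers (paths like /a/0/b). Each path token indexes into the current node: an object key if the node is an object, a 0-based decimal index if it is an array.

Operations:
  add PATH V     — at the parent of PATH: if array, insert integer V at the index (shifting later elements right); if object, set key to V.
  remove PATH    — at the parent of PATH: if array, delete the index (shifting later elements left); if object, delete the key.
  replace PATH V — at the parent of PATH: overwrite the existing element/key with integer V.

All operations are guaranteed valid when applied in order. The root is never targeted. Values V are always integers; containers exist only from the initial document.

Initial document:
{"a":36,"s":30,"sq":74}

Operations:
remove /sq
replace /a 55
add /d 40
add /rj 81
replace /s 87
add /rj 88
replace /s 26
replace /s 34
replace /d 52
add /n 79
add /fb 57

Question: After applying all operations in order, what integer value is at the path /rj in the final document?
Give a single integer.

Answer: 88

Derivation:
After op 1 (remove /sq): {"a":36,"s":30}
After op 2 (replace /a 55): {"a":55,"s":30}
After op 3 (add /d 40): {"a":55,"d":40,"s":30}
After op 4 (add /rj 81): {"a":55,"d":40,"rj":81,"s":30}
After op 5 (replace /s 87): {"a":55,"d":40,"rj":81,"s":87}
After op 6 (add /rj 88): {"a":55,"d":40,"rj":88,"s":87}
After op 7 (replace /s 26): {"a":55,"d":40,"rj":88,"s":26}
After op 8 (replace /s 34): {"a":55,"d":40,"rj":88,"s":34}
After op 9 (replace /d 52): {"a":55,"d":52,"rj":88,"s":34}
After op 10 (add /n 79): {"a":55,"d":52,"n":79,"rj":88,"s":34}
After op 11 (add /fb 57): {"a":55,"d":52,"fb":57,"n":79,"rj":88,"s":34}
Value at /rj: 88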